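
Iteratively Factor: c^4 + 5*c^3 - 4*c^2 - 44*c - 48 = (c + 4)*(c^3 + c^2 - 8*c - 12) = (c + 2)*(c + 4)*(c^2 - c - 6) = (c + 2)^2*(c + 4)*(c - 3)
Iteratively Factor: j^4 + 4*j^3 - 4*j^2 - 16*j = (j + 4)*(j^3 - 4*j) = (j - 2)*(j + 4)*(j^2 + 2*j) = (j - 2)*(j + 2)*(j + 4)*(j)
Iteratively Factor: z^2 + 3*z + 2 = (z + 2)*(z + 1)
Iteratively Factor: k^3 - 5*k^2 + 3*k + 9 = (k - 3)*(k^2 - 2*k - 3) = (k - 3)*(k + 1)*(k - 3)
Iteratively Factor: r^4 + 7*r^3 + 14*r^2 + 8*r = (r)*(r^3 + 7*r^2 + 14*r + 8) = r*(r + 1)*(r^2 + 6*r + 8) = r*(r + 1)*(r + 4)*(r + 2)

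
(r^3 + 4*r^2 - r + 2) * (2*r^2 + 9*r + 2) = 2*r^5 + 17*r^4 + 36*r^3 + 3*r^2 + 16*r + 4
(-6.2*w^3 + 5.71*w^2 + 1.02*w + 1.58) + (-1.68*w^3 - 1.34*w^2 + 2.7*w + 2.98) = -7.88*w^3 + 4.37*w^2 + 3.72*w + 4.56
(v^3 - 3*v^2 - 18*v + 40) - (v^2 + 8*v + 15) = v^3 - 4*v^2 - 26*v + 25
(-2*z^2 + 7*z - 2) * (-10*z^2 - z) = 20*z^4 - 68*z^3 + 13*z^2 + 2*z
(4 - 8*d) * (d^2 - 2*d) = -8*d^3 + 20*d^2 - 8*d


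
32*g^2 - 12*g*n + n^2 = (-8*g + n)*(-4*g + n)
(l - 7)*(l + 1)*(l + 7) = l^3 + l^2 - 49*l - 49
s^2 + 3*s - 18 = (s - 3)*(s + 6)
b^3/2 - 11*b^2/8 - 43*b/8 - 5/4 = (b/2 + 1)*(b - 5)*(b + 1/4)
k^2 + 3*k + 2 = (k + 1)*(k + 2)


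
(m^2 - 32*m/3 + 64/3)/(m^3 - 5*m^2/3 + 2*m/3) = (3*m^2 - 32*m + 64)/(m*(3*m^2 - 5*m + 2))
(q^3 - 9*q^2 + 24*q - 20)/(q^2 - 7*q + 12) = (q^3 - 9*q^2 + 24*q - 20)/(q^2 - 7*q + 12)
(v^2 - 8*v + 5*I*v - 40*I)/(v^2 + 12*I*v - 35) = (v - 8)/(v + 7*I)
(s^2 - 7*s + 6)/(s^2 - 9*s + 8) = (s - 6)/(s - 8)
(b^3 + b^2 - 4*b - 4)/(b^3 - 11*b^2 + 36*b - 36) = (b^2 + 3*b + 2)/(b^2 - 9*b + 18)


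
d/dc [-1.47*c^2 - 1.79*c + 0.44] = -2.94*c - 1.79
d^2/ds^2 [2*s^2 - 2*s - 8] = 4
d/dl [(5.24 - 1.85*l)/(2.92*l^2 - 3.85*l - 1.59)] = (5.402*l^2 - 30.6016*l + 23.1155)/(8.5264*l^4 - 22.484*l^3 + 5.5369*l^2 + 12.243*l + 2.5281)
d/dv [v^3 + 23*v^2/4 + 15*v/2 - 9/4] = 3*v^2 + 23*v/2 + 15/2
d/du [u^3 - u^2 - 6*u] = 3*u^2 - 2*u - 6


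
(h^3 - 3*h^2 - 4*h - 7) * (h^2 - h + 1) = h^5 - 4*h^4 - 6*h^2 + 3*h - 7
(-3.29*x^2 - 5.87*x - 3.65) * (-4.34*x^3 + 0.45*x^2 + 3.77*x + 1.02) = 14.2786*x^5 + 23.9953*x^4 + 0.796199999999999*x^3 - 27.1282*x^2 - 19.7479*x - 3.723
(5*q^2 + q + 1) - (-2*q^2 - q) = 7*q^2 + 2*q + 1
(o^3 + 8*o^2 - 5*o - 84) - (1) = o^3 + 8*o^2 - 5*o - 85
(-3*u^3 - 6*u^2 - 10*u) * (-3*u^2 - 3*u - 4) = 9*u^5 + 27*u^4 + 60*u^3 + 54*u^2 + 40*u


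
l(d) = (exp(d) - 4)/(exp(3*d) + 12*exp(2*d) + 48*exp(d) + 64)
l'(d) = (exp(d) - 4)*(-3*exp(3*d) - 24*exp(2*d) - 48*exp(d))/(exp(3*d) + 12*exp(2*d) + 48*exp(d) + 64)^2 + exp(d)/(exp(3*d) + 12*exp(2*d) + 48*exp(d) + 64) = 2*(8 - exp(d))*exp(d)/(exp(4*d) + 16*exp(3*d) + 96*exp(2*d) + 256*exp(d) + 256)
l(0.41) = -0.01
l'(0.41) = 0.02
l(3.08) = 0.00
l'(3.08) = -0.00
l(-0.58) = -0.04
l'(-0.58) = 0.02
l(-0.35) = -0.03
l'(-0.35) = 0.02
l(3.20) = 0.00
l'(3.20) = -0.00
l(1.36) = -0.00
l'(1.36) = 0.01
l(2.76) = 0.00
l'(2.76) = -0.00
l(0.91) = -0.01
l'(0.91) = 0.02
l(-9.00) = -0.06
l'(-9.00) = 0.00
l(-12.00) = -0.06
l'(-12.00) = 0.00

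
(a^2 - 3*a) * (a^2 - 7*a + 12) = a^4 - 10*a^3 + 33*a^2 - 36*a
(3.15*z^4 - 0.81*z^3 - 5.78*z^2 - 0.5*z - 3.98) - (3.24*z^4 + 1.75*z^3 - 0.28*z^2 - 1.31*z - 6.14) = -0.0900000000000003*z^4 - 2.56*z^3 - 5.5*z^2 + 0.81*z + 2.16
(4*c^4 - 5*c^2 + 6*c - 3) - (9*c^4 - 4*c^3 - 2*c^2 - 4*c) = -5*c^4 + 4*c^3 - 3*c^2 + 10*c - 3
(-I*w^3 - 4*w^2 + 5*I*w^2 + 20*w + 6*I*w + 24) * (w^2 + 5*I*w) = -I*w^5 + w^4 + 5*I*w^4 - 5*w^3 - 14*I*w^3 - 6*w^2 + 100*I*w^2 + 120*I*w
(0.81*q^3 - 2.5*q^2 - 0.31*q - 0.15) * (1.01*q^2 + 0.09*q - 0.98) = 0.8181*q^5 - 2.4521*q^4 - 1.3319*q^3 + 2.2706*q^2 + 0.2903*q + 0.147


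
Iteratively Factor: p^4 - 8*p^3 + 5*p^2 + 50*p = (p)*(p^3 - 8*p^2 + 5*p + 50) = p*(p - 5)*(p^2 - 3*p - 10) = p*(p - 5)*(p + 2)*(p - 5)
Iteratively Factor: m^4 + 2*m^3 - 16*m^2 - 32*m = (m + 2)*(m^3 - 16*m) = (m - 4)*(m + 2)*(m^2 + 4*m) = (m - 4)*(m + 2)*(m + 4)*(m)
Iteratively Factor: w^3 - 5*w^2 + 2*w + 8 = (w - 4)*(w^2 - w - 2) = (w - 4)*(w - 2)*(w + 1)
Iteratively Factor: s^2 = (s)*(s)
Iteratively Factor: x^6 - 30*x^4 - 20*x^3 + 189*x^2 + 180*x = (x - 3)*(x^5 + 3*x^4 - 21*x^3 - 83*x^2 - 60*x) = (x - 3)*(x + 4)*(x^4 - x^3 - 17*x^2 - 15*x) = (x - 3)*(x + 3)*(x + 4)*(x^3 - 4*x^2 - 5*x) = x*(x - 3)*(x + 3)*(x + 4)*(x^2 - 4*x - 5) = x*(x - 3)*(x + 1)*(x + 3)*(x + 4)*(x - 5)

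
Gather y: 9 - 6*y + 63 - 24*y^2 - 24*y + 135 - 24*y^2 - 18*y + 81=-48*y^2 - 48*y + 288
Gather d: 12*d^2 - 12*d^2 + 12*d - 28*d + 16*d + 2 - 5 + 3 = 0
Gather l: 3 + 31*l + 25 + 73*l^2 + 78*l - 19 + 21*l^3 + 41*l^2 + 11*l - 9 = 21*l^3 + 114*l^2 + 120*l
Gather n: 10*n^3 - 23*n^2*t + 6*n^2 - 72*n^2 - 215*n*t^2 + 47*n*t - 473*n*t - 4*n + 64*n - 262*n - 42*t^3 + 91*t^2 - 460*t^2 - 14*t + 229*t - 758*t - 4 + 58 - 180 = 10*n^3 + n^2*(-23*t - 66) + n*(-215*t^2 - 426*t - 202) - 42*t^3 - 369*t^2 - 543*t - 126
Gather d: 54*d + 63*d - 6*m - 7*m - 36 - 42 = 117*d - 13*m - 78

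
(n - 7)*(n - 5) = n^2 - 12*n + 35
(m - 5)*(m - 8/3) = m^2 - 23*m/3 + 40/3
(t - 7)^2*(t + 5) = t^3 - 9*t^2 - 21*t + 245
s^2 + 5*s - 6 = (s - 1)*(s + 6)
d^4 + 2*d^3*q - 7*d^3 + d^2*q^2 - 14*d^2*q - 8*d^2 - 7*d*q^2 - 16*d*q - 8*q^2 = (d - 8)*(d + 1)*(d + q)^2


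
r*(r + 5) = r^2 + 5*r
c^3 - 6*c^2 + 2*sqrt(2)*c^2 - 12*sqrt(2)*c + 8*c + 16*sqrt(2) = (c - 4)*(c - 2)*(c + 2*sqrt(2))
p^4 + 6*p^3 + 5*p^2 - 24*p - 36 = (p - 2)*(p + 2)*(p + 3)^2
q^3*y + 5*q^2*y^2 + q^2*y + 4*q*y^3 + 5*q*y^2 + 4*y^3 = (q + y)*(q + 4*y)*(q*y + y)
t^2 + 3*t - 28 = (t - 4)*(t + 7)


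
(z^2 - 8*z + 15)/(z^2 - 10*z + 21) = (z - 5)/(z - 7)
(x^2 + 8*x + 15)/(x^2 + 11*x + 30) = (x + 3)/(x + 6)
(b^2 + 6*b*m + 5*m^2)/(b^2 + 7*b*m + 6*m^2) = (b + 5*m)/(b + 6*m)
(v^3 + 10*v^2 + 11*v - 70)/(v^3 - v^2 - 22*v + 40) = (v + 7)/(v - 4)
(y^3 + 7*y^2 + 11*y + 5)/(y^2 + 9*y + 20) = (y^2 + 2*y + 1)/(y + 4)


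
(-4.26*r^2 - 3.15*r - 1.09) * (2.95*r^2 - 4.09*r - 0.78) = -12.567*r^4 + 8.1309*r^3 + 12.9908*r^2 + 6.9151*r + 0.8502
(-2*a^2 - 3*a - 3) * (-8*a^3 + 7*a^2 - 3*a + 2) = 16*a^5 + 10*a^4 + 9*a^3 - 16*a^2 + 3*a - 6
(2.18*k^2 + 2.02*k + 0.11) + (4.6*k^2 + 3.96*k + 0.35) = 6.78*k^2 + 5.98*k + 0.46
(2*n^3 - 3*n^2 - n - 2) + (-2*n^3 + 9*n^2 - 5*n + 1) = 6*n^2 - 6*n - 1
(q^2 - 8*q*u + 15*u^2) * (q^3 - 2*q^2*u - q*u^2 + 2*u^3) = q^5 - 10*q^4*u + 30*q^3*u^2 - 20*q^2*u^3 - 31*q*u^4 + 30*u^5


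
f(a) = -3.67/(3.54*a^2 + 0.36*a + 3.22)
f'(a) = -3.67*(-7.08*a - 0.36)/(3.54*a^2 + 0.36*a + 3.22)^2 = (25.9836*a + 1.3212)/(3.54*a^2 + 0.36*a + 3.22)^2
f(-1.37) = -0.39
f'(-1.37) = -0.39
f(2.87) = -0.11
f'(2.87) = 0.07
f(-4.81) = -0.04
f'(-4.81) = -0.02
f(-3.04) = -0.11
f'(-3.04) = -0.06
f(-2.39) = -0.16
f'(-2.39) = -0.12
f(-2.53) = -0.15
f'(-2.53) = -0.10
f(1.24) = -0.40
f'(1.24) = 0.40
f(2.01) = -0.20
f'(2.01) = 0.16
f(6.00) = -0.03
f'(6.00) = 0.01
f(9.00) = -0.01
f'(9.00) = 0.00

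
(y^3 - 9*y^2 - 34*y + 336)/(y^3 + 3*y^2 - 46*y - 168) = (y - 8)/(y + 4)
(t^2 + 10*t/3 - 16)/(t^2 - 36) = (t - 8/3)/(t - 6)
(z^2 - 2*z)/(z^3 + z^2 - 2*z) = (z - 2)/(z^2 + z - 2)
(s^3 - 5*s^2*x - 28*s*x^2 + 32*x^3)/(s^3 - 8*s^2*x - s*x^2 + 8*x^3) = (s + 4*x)/(s + x)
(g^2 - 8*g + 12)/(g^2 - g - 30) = (g - 2)/(g + 5)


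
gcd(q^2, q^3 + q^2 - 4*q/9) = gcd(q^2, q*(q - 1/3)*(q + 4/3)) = q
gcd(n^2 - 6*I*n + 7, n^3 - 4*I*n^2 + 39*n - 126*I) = n - 7*I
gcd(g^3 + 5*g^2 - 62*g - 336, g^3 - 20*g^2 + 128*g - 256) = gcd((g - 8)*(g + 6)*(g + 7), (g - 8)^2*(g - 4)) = g - 8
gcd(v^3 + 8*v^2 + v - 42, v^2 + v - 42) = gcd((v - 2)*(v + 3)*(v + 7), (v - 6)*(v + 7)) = v + 7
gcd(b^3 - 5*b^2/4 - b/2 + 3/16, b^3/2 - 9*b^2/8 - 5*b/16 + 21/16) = b - 3/2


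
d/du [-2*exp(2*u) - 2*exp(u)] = (-4*exp(u) - 2)*exp(u)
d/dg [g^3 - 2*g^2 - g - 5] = 3*g^2 - 4*g - 1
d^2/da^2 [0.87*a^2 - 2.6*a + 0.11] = 1.74000000000000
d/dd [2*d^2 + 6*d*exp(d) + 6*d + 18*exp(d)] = 6*d*exp(d) + 4*d + 24*exp(d) + 6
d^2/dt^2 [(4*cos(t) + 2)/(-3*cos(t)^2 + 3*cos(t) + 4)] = (-108*(1 - cos(t)^2)^2 - 36*cos(t)^5 - 162*cos(t)^3 - 174*cos(t)^2 + 140*cos(t) + 96)/(-3*cos(t)^2 + 3*cos(t) + 4)^3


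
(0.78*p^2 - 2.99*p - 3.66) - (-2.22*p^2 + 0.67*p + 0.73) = 3.0*p^2 - 3.66*p - 4.39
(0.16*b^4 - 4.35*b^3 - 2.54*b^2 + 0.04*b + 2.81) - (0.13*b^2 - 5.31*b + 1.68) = 0.16*b^4 - 4.35*b^3 - 2.67*b^2 + 5.35*b + 1.13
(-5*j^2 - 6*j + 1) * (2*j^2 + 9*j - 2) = -10*j^4 - 57*j^3 - 42*j^2 + 21*j - 2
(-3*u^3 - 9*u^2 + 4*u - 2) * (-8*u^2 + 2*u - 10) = 24*u^5 + 66*u^4 - 20*u^3 + 114*u^2 - 44*u + 20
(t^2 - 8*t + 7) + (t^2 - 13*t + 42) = 2*t^2 - 21*t + 49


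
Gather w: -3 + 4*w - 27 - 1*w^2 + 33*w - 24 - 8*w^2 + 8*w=-9*w^2 + 45*w - 54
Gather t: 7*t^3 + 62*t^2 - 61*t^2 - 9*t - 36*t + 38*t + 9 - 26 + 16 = 7*t^3 + t^2 - 7*t - 1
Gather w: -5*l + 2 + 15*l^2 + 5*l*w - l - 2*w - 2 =15*l^2 - 6*l + w*(5*l - 2)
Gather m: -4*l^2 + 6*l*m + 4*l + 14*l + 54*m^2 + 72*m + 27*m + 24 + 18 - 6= -4*l^2 + 18*l + 54*m^2 + m*(6*l + 99) + 36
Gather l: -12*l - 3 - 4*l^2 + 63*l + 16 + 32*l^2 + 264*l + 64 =28*l^2 + 315*l + 77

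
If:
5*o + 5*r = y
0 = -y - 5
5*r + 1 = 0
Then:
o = -4/5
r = -1/5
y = -5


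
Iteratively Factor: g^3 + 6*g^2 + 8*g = (g)*(g^2 + 6*g + 8) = g*(g + 2)*(g + 4)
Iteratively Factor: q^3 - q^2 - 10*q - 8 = (q + 1)*(q^2 - 2*q - 8) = (q + 1)*(q + 2)*(q - 4)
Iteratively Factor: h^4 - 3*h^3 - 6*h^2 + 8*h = (h + 2)*(h^3 - 5*h^2 + 4*h) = h*(h + 2)*(h^2 - 5*h + 4) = h*(h - 4)*(h + 2)*(h - 1)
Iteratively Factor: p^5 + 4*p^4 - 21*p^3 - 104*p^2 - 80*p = (p)*(p^4 + 4*p^3 - 21*p^2 - 104*p - 80) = p*(p - 5)*(p^3 + 9*p^2 + 24*p + 16) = p*(p - 5)*(p + 4)*(p^2 + 5*p + 4) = p*(p - 5)*(p + 1)*(p + 4)*(p + 4)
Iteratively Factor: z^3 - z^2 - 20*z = (z + 4)*(z^2 - 5*z) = z*(z + 4)*(z - 5)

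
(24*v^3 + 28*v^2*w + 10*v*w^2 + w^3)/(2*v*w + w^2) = 12*v^2/w + 8*v + w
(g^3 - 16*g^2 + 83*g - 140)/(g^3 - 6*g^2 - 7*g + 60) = (g - 7)/(g + 3)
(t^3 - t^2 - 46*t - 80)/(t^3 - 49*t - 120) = (t + 2)/(t + 3)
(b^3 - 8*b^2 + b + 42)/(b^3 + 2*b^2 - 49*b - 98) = (b - 3)/(b + 7)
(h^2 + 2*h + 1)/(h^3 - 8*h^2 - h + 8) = (h + 1)/(h^2 - 9*h + 8)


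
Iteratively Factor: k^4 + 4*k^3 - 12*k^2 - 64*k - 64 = (k + 4)*(k^3 - 12*k - 16) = (k + 2)*(k + 4)*(k^2 - 2*k - 8) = (k + 2)^2*(k + 4)*(k - 4)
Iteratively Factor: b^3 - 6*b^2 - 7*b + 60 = (b - 5)*(b^2 - b - 12) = (b - 5)*(b - 4)*(b + 3)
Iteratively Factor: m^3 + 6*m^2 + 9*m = (m + 3)*(m^2 + 3*m) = (m + 3)^2*(m)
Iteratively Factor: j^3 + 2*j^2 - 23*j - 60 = (j - 5)*(j^2 + 7*j + 12) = (j - 5)*(j + 4)*(j + 3)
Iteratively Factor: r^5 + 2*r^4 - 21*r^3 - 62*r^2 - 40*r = (r - 5)*(r^4 + 7*r^3 + 14*r^2 + 8*r) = (r - 5)*(r + 2)*(r^3 + 5*r^2 + 4*r) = r*(r - 5)*(r + 2)*(r^2 + 5*r + 4) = r*(r - 5)*(r + 2)*(r + 4)*(r + 1)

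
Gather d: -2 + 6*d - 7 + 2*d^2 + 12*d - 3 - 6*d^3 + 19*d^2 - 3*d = -6*d^3 + 21*d^2 + 15*d - 12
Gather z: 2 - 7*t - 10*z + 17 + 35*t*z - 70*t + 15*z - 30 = -77*t + z*(35*t + 5) - 11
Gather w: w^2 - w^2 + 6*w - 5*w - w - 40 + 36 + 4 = 0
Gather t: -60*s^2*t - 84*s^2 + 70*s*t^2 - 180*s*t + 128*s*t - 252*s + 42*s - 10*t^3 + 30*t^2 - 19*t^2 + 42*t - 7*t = -84*s^2 - 210*s - 10*t^3 + t^2*(70*s + 11) + t*(-60*s^2 - 52*s + 35)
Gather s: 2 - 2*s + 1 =3 - 2*s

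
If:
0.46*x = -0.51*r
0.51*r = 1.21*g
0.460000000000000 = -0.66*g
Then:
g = -0.70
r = -1.65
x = 1.83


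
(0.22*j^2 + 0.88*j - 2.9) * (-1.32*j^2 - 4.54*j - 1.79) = -0.2904*j^4 - 2.1604*j^3 - 0.561*j^2 + 11.5908*j + 5.191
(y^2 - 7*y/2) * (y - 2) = y^3 - 11*y^2/2 + 7*y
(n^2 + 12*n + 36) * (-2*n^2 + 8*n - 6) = -2*n^4 - 16*n^3 + 18*n^2 + 216*n - 216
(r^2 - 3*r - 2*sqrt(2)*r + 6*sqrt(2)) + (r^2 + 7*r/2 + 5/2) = 2*r^2 - 2*sqrt(2)*r + r/2 + 5/2 + 6*sqrt(2)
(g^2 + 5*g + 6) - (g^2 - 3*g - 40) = 8*g + 46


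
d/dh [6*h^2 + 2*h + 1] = 12*h + 2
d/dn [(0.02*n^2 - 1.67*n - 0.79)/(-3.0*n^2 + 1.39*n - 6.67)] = (-4.9822*n^2 - 5.0068*n + 12.237)/(9.0*n^4 - 8.34*n^3 + 41.9521*n^2 - 18.5426*n + 44.4889)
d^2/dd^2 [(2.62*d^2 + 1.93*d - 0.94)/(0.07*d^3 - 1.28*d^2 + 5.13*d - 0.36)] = (0.025676*d^6 + 0.056741999999999*d^5 - 6.73789199999999*d^4 + 41.617954*d^3 - 17.926044*d^2 + 31.556304*d - 40.801716)/(0.000343*d^9 - 0.018816*d^8 + 0.419475*d^7 - 4.860332*d^6 + 30.935061*d^5 - 103.602024*d^4 + 149.216337*d^3 - 28.919916*d^2 + 1.994544*d - 0.046656)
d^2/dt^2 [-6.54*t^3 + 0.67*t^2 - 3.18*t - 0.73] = 1.34 - 39.24*t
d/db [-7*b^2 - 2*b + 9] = -14*b - 2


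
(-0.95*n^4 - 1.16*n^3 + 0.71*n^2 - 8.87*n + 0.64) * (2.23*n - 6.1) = -2.1185*n^5 + 3.2082*n^4 + 8.6593*n^3 - 24.1111*n^2 + 55.5342*n - 3.904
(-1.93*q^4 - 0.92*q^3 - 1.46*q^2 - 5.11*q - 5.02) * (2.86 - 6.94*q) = 13.3942*q^5 + 0.865000000000001*q^4 + 7.5012*q^3 + 31.2878*q^2 + 20.2242*q - 14.3572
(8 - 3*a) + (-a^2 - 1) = -a^2 - 3*a + 7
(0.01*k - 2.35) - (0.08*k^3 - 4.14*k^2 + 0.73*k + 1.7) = -0.08*k^3 + 4.14*k^2 - 0.72*k - 4.05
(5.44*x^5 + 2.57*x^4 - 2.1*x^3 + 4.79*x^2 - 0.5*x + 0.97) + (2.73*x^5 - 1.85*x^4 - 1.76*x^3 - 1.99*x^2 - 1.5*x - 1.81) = 8.17*x^5 + 0.72*x^4 - 3.86*x^3 + 2.8*x^2 - 2.0*x - 0.84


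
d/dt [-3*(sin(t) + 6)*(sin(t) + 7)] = -3*(2*sin(t) + 13)*cos(t)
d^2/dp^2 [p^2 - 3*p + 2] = 2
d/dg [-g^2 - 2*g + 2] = -2*g - 2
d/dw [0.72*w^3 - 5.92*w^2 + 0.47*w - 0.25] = 2.16*w^2 - 11.84*w + 0.47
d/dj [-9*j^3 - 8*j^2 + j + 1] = -27*j^2 - 16*j + 1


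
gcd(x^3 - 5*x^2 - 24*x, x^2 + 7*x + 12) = x + 3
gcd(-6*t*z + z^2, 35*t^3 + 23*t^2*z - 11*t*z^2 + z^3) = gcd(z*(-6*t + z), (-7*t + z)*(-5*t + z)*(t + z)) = 1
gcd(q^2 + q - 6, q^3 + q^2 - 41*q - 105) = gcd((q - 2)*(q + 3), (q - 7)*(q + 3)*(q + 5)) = q + 3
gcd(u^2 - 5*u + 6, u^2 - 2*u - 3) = u - 3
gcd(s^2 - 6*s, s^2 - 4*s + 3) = 1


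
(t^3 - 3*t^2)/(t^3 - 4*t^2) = (t - 3)/(t - 4)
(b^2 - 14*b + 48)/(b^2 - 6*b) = (b - 8)/b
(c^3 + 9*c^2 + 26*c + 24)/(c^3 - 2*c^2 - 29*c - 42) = (c + 4)/(c - 7)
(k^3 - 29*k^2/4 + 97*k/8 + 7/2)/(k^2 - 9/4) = (8*k^3 - 58*k^2 + 97*k + 28)/(2*(4*k^2 - 9))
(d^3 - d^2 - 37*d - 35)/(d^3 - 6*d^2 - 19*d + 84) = (d^2 + 6*d + 5)/(d^2 + d - 12)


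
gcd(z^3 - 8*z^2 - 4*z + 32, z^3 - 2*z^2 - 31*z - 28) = 1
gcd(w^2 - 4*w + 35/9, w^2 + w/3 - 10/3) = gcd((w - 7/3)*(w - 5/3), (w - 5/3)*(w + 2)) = w - 5/3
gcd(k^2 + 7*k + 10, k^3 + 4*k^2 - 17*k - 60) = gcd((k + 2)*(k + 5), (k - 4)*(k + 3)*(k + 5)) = k + 5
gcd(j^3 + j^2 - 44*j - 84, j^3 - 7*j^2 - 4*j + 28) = j^2 - 5*j - 14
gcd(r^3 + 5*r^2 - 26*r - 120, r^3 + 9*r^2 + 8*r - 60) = r + 6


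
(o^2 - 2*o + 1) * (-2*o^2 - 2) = -2*o^4 + 4*o^3 - 4*o^2 + 4*o - 2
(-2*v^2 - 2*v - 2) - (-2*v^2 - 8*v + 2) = 6*v - 4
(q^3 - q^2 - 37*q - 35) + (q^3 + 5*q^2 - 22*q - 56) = 2*q^3 + 4*q^2 - 59*q - 91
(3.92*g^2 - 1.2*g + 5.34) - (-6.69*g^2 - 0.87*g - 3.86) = 10.61*g^2 - 0.33*g + 9.2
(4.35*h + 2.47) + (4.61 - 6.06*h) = 7.08 - 1.71*h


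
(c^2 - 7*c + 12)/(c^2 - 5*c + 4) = (c - 3)/(c - 1)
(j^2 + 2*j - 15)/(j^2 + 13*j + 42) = (j^2 + 2*j - 15)/(j^2 + 13*j + 42)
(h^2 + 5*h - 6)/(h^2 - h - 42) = (h - 1)/(h - 7)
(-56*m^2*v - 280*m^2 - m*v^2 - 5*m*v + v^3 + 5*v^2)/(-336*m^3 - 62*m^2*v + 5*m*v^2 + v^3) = (v + 5)/(6*m + v)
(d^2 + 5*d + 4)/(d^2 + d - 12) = (d + 1)/(d - 3)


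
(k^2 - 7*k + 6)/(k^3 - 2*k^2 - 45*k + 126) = (k - 1)/(k^2 + 4*k - 21)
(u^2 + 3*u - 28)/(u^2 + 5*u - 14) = (u - 4)/(u - 2)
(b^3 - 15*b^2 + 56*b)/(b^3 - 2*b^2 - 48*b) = (b - 7)/(b + 6)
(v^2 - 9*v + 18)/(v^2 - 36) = (v - 3)/(v + 6)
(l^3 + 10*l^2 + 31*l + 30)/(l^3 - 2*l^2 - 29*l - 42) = (l + 5)/(l - 7)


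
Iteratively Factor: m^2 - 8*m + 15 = (m - 3)*(m - 5)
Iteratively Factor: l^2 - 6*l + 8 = (l - 4)*(l - 2)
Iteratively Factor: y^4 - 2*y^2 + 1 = (y + 1)*(y^3 - y^2 - y + 1) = (y - 1)*(y + 1)*(y^2 - 1) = (y - 1)*(y + 1)^2*(y - 1)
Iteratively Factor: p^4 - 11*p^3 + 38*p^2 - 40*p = (p)*(p^3 - 11*p^2 + 38*p - 40) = p*(p - 5)*(p^2 - 6*p + 8) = p*(p - 5)*(p - 4)*(p - 2)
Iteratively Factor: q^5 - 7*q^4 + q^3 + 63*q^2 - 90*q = (q - 2)*(q^4 - 5*q^3 - 9*q^2 + 45*q) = (q - 3)*(q - 2)*(q^3 - 2*q^2 - 15*q) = (q - 5)*(q - 3)*(q - 2)*(q^2 + 3*q) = (q - 5)*(q - 3)*(q - 2)*(q + 3)*(q)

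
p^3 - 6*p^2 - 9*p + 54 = (p - 6)*(p - 3)*(p + 3)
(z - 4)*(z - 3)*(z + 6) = z^3 - z^2 - 30*z + 72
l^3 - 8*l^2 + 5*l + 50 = (l - 5)^2*(l + 2)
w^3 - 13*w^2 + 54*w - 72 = (w - 6)*(w - 4)*(w - 3)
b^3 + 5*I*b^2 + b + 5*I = (b - I)*(b + I)*(b + 5*I)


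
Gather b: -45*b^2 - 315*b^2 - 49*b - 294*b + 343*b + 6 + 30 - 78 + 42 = -360*b^2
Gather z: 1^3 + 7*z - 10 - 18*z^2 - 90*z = -18*z^2 - 83*z - 9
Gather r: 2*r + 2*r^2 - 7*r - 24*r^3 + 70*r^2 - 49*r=-24*r^3 + 72*r^2 - 54*r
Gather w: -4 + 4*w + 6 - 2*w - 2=2*w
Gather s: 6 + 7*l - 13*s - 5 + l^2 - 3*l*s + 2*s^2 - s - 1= l^2 + 7*l + 2*s^2 + s*(-3*l - 14)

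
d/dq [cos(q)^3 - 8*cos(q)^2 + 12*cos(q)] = (-3*cos(q)^2 + 16*cos(q) - 12)*sin(q)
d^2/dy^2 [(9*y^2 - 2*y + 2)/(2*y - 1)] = 26/(8*y^3 - 12*y^2 + 6*y - 1)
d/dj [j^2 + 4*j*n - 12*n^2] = 2*j + 4*n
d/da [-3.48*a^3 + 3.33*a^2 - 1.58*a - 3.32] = -10.44*a^2 + 6.66*a - 1.58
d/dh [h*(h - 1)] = 2*h - 1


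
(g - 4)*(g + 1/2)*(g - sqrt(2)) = g^3 - 7*g^2/2 - sqrt(2)*g^2 - 2*g + 7*sqrt(2)*g/2 + 2*sqrt(2)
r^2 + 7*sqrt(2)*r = r*(r + 7*sqrt(2))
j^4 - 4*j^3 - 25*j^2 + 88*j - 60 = (j - 6)*(j - 2)*(j - 1)*(j + 5)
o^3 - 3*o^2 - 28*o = o*(o - 7)*(o + 4)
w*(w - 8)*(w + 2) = w^3 - 6*w^2 - 16*w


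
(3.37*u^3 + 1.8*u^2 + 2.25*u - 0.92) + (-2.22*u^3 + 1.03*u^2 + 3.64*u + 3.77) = 1.15*u^3 + 2.83*u^2 + 5.89*u + 2.85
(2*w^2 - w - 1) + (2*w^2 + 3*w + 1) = 4*w^2 + 2*w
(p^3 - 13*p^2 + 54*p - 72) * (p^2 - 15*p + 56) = p^5 - 28*p^4 + 305*p^3 - 1610*p^2 + 4104*p - 4032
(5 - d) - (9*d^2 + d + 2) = -9*d^2 - 2*d + 3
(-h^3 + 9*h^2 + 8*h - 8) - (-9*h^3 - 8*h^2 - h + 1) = 8*h^3 + 17*h^2 + 9*h - 9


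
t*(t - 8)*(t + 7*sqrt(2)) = t^3 - 8*t^2 + 7*sqrt(2)*t^2 - 56*sqrt(2)*t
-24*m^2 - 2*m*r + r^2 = (-6*m + r)*(4*m + r)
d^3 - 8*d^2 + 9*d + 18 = (d - 6)*(d - 3)*(d + 1)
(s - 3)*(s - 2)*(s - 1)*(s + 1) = s^4 - 5*s^3 + 5*s^2 + 5*s - 6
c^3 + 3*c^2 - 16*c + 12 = (c - 2)*(c - 1)*(c + 6)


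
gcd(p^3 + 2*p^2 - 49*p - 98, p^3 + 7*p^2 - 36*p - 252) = p + 7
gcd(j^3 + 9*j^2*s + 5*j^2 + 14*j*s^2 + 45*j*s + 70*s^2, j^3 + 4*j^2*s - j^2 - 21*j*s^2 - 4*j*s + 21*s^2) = j + 7*s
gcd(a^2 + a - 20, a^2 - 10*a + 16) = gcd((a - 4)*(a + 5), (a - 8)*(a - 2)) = 1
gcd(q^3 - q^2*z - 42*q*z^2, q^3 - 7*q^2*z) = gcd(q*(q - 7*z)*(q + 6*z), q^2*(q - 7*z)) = -q^2 + 7*q*z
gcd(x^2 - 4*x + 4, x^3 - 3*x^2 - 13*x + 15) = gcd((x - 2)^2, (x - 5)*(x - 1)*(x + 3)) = 1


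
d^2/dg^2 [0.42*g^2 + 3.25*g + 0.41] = 0.840000000000000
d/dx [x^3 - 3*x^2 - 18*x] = 3*x^2 - 6*x - 18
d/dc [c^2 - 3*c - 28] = 2*c - 3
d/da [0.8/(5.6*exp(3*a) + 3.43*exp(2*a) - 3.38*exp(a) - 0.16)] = (-13.44*exp(2*a) - 5.488*exp(a) + 2.704)*exp(a)/(5.6*exp(3*a) + 3.43*exp(2*a) - 3.38*exp(a) - 0.16)^2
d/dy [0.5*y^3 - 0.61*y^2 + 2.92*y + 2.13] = 1.5*y^2 - 1.22*y + 2.92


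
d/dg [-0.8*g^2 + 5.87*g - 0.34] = 5.87 - 1.6*g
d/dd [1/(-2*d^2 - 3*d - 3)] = (4*d + 3)/(2*d^2 + 3*d + 3)^2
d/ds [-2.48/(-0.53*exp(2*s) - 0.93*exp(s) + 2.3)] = (-2.6288*exp(s) - 2.3064)*exp(s)/(0.53*exp(2*s) + 0.93*exp(s) - 2.3)^2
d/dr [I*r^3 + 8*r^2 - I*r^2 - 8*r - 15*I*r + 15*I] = 3*I*r^2 + 2*r*(8 - I) - 8 - 15*I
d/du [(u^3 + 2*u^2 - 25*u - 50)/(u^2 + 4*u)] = (u^4 + 8*u^3 + 33*u^2 + 100*u + 200)/(u^2*(u^2 + 8*u + 16))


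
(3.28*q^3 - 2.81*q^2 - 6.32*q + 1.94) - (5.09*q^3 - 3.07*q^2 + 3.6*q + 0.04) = -1.81*q^3 + 0.26*q^2 - 9.92*q + 1.9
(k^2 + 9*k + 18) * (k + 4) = k^3 + 13*k^2 + 54*k + 72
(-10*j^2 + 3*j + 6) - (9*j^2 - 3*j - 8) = -19*j^2 + 6*j + 14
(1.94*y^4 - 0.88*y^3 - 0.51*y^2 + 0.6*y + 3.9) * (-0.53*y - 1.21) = -1.0282*y^5 - 1.881*y^4 + 1.3351*y^3 + 0.2991*y^2 - 2.793*y - 4.719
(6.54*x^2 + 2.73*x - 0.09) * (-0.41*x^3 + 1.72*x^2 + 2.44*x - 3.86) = -2.6814*x^5 + 10.1295*x^4 + 20.6901*x^3 - 18.738*x^2 - 10.7574*x + 0.3474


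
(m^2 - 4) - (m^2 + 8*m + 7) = -8*m - 11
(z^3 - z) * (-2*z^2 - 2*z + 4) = -2*z^5 - 2*z^4 + 6*z^3 + 2*z^2 - 4*z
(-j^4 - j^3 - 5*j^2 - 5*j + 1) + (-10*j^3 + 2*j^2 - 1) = -j^4 - 11*j^3 - 3*j^2 - 5*j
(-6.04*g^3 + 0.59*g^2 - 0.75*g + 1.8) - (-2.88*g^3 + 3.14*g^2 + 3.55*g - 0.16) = -3.16*g^3 - 2.55*g^2 - 4.3*g + 1.96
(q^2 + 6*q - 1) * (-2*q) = -2*q^3 - 12*q^2 + 2*q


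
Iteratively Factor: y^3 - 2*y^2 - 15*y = (y - 5)*(y^2 + 3*y) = y*(y - 5)*(y + 3)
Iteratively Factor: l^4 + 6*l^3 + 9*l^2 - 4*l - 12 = (l + 2)*(l^3 + 4*l^2 + l - 6) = (l + 2)*(l + 3)*(l^2 + l - 2) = (l + 2)^2*(l + 3)*(l - 1)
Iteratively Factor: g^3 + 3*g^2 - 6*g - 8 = (g + 4)*(g^2 - g - 2) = (g - 2)*(g + 4)*(g + 1)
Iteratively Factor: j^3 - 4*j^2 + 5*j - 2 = (j - 1)*(j^2 - 3*j + 2) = (j - 1)^2*(j - 2)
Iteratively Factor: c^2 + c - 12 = (c - 3)*(c + 4)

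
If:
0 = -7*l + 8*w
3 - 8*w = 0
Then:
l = 3/7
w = 3/8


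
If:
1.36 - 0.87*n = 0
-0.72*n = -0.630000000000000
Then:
No Solution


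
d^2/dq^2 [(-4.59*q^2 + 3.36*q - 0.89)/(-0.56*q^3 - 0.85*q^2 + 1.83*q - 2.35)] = (2.878848*q^6 - 6.32217600000001*q^5 + 21.97608*q^4 - 75.250286*q^3 - 3.56431199999999*q^2 + 24.93579*q + 24.202682)/(0.175616*q^9 + 0.79968*q^8 - 0.507864*q^7 - 2.401475*q^6 + 8.371227*q^5 - 0.816360000000005*q^4 - 18.783237*q^3 + 37.69212*q^2 - 30.318525*q + 12.977875)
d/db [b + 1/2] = 1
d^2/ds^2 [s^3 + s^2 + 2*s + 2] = 6*s + 2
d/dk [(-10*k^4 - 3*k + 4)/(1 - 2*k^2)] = (40*k^5 - 40*k^3 - 6*k^2 + 16*k - 3)/(4*k^4 - 4*k^2 + 1)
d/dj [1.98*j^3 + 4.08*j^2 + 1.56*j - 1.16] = 5.94*j^2 + 8.16*j + 1.56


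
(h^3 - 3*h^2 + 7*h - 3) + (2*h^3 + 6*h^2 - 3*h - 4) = 3*h^3 + 3*h^2 + 4*h - 7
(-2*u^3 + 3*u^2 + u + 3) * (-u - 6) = 2*u^4 + 9*u^3 - 19*u^2 - 9*u - 18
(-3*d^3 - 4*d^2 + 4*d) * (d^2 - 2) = -3*d^5 - 4*d^4 + 10*d^3 + 8*d^2 - 8*d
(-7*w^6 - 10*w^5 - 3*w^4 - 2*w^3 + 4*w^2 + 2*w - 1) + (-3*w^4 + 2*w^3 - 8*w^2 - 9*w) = -7*w^6 - 10*w^5 - 6*w^4 - 4*w^2 - 7*w - 1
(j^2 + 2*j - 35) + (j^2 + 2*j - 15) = 2*j^2 + 4*j - 50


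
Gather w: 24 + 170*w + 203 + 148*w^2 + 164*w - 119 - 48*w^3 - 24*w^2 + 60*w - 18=-48*w^3 + 124*w^2 + 394*w + 90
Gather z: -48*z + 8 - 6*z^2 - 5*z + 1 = -6*z^2 - 53*z + 9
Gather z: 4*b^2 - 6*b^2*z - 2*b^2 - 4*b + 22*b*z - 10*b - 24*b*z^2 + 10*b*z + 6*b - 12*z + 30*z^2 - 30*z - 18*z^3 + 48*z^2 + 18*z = 2*b^2 - 8*b - 18*z^3 + z^2*(78 - 24*b) + z*(-6*b^2 + 32*b - 24)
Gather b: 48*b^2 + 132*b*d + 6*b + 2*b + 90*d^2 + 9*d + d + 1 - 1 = 48*b^2 + b*(132*d + 8) + 90*d^2 + 10*d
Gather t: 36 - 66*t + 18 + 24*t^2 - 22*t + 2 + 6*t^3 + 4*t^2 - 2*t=6*t^3 + 28*t^2 - 90*t + 56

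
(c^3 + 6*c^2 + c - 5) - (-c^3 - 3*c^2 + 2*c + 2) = 2*c^3 + 9*c^2 - c - 7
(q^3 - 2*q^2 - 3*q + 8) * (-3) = -3*q^3 + 6*q^2 + 9*q - 24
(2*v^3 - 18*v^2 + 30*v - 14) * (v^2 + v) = 2*v^5 - 16*v^4 + 12*v^3 + 16*v^2 - 14*v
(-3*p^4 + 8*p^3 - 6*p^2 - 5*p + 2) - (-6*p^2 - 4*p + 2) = -3*p^4 + 8*p^3 - p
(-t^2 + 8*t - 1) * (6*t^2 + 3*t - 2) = -6*t^4 + 45*t^3 + 20*t^2 - 19*t + 2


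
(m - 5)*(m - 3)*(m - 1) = m^3 - 9*m^2 + 23*m - 15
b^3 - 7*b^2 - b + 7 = (b - 7)*(b - 1)*(b + 1)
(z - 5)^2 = z^2 - 10*z + 25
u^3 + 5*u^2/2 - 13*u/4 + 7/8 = (u - 1/2)^2*(u + 7/2)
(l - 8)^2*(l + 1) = l^3 - 15*l^2 + 48*l + 64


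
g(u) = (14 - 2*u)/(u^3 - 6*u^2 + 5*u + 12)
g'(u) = (14 - 2*u)*(-3*u^2 + 12*u - 5)/(u^3 - 6*u^2 + 5*u + 12)^2 - 2/(u^3 - 6*u^2 + 5*u + 12) = 2*(2*u^3 - 27*u^2 + 84*u - 47)/(u^6 - 12*u^5 + 46*u^4 - 36*u^3 - 119*u^2 + 120*u + 144)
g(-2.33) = -0.42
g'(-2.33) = -0.41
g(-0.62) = 2.40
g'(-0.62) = -5.44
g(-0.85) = 5.61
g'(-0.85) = -35.47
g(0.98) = 1.00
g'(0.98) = 0.15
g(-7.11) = -0.04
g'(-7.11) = -0.01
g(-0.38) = 1.61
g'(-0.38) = -1.97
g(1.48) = 1.16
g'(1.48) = 0.55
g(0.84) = 0.98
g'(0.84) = 0.07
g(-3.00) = -0.24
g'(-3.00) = -0.17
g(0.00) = 1.17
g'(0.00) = -0.65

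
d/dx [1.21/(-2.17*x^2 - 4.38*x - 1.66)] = (5.2514*x + 5.2998)/(2.17*x^2 + 4.38*x + 1.66)^2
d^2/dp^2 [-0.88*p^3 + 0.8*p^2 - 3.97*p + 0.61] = 1.6 - 5.28*p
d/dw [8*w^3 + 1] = 24*w^2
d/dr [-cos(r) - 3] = sin(r)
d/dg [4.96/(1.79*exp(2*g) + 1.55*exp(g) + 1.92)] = (-17.7568*exp(g) - 7.688)*exp(g)/(1.79*exp(2*g) + 1.55*exp(g) + 1.92)^2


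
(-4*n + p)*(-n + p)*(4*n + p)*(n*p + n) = 16*n^4*p + 16*n^4 - 16*n^3*p^2 - 16*n^3*p - n^2*p^3 - n^2*p^2 + n*p^4 + n*p^3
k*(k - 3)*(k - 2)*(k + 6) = k^4 + k^3 - 24*k^2 + 36*k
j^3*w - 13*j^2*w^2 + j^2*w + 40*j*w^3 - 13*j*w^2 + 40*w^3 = (j - 8*w)*(j - 5*w)*(j*w + w)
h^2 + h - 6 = (h - 2)*(h + 3)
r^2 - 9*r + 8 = (r - 8)*(r - 1)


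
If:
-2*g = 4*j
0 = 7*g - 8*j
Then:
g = 0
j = 0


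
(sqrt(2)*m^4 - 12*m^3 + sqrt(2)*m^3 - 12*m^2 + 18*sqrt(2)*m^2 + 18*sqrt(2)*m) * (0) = 0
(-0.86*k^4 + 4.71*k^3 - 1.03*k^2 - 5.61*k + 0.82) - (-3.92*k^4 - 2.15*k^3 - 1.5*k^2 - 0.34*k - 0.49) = 3.06*k^4 + 6.86*k^3 + 0.47*k^2 - 5.27*k + 1.31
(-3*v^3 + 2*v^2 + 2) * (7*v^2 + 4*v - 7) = -21*v^5 + 2*v^4 + 29*v^3 + 8*v - 14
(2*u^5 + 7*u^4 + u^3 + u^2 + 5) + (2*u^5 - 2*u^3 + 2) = 4*u^5 + 7*u^4 - u^3 + u^2 + 7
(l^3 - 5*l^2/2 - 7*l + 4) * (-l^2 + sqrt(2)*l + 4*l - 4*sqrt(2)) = -l^5 + sqrt(2)*l^4 + 13*l^4/2 - 13*sqrt(2)*l^3/2 - 3*l^3 - 32*l^2 + 3*sqrt(2)*l^2 + 16*l + 32*sqrt(2)*l - 16*sqrt(2)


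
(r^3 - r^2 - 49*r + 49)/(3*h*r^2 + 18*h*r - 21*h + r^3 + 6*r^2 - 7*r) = (r - 7)/(3*h + r)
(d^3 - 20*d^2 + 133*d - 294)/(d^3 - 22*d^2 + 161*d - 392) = (d - 6)/(d - 8)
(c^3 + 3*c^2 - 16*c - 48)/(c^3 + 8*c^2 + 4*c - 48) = (c^2 - c - 12)/(c^2 + 4*c - 12)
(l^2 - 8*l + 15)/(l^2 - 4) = (l^2 - 8*l + 15)/(l^2 - 4)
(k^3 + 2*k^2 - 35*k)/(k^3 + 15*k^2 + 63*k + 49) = k*(k - 5)/(k^2 + 8*k + 7)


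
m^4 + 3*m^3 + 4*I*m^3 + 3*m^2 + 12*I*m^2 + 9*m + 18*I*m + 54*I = (m + 3)*(m - 2*I)*(m + 3*I)^2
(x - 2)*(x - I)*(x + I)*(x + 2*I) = x^4 - 2*x^3 + 2*I*x^3 + x^2 - 4*I*x^2 - 2*x + 2*I*x - 4*I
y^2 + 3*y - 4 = (y - 1)*(y + 4)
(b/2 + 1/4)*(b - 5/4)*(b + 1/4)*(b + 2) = b^4/2 + 3*b^3/4 - 29*b^2/32 - 57*b/64 - 5/32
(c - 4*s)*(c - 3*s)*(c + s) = c^3 - 6*c^2*s + 5*c*s^2 + 12*s^3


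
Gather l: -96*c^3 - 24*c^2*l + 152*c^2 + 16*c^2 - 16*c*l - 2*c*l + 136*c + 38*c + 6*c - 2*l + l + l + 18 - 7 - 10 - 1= -96*c^3 + 168*c^2 + 180*c + l*(-24*c^2 - 18*c)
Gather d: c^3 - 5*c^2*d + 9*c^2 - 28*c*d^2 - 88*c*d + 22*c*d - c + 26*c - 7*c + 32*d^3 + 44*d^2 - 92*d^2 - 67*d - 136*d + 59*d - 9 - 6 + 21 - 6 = c^3 + 9*c^2 + 18*c + 32*d^3 + d^2*(-28*c - 48) + d*(-5*c^2 - 66*c - 144)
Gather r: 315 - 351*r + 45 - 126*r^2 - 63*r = -126*r^2 - 414*r + 360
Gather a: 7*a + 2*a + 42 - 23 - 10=9*a + 9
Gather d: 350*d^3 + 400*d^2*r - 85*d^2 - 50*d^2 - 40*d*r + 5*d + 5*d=350*d^3 + d^2*(400*r - 135) + d*(10 - 40*r)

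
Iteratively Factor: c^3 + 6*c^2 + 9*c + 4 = (c + 1)*(c^2 + 5*c + 4) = (c + 1)^2*(c + 4)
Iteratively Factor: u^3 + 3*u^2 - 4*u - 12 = (u + 2)*(u^2 + u - 6) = (u - 2)*(u + 2)*(u + 3)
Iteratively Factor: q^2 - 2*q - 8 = (q + 2)*(q - 4)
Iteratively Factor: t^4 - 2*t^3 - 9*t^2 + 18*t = (t + 3)*(t^3 - 5*t^2 + 6*t) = (t - 2)*(t + 3)*(t^2 - 3*t) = (t - 3)*(t - 2)*(t + 3)*(t)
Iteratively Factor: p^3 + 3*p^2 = (p)*(p^2 + 3*p) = p*(p + 3)*(p)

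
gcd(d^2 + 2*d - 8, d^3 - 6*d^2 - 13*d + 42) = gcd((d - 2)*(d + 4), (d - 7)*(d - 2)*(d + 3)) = d - 2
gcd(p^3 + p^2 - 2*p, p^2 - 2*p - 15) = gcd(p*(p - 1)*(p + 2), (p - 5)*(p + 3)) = 1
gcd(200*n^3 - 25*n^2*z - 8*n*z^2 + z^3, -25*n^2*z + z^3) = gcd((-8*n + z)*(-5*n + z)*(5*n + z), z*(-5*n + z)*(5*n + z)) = -25*n^2 + z^2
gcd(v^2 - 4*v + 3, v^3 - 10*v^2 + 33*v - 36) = v - 3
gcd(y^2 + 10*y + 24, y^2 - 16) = y + 4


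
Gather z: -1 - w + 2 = 1 - w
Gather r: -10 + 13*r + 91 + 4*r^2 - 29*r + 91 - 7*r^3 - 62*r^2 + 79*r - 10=-7*r^3 - 58*r^2 + 63*r + 162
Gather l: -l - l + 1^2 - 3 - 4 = -2*l - 6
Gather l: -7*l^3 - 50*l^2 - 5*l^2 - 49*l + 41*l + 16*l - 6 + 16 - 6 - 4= -7*l^3 - 55*l^2 + 8*l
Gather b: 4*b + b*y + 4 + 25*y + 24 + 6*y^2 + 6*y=b*(y + 4) + 6*y^2 + 31*y + 28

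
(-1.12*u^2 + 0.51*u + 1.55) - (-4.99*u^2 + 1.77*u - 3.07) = 3.87*u^2 - 1.26*u + 4.62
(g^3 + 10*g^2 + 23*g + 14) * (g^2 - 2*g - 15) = g^5 + 8*g^4 - 12*g^3 - 182*g^2 - 373*g - 210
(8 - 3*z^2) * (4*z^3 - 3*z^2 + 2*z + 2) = -12*z^5 + 9*z^4 + 26*z^3 - 30*z^2 + 16*z + 16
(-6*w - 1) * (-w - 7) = 6*w^2 + 43*w + 7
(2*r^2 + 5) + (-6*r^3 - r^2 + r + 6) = -6*r^3 + r^2 + r + 11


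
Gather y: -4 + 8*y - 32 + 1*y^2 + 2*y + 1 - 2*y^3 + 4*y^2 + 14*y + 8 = -2*y^3 + 5*y^2 + 24*y - 27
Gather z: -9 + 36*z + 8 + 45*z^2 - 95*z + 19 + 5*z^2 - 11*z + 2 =50*z^2 - 70*z + 20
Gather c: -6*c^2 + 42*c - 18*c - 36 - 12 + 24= -6*c^2 + 24*c - 24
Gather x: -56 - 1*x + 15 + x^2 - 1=x^2 - x - 42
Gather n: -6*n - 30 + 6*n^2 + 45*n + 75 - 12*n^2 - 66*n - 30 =-6*n^2 - 27*n + 15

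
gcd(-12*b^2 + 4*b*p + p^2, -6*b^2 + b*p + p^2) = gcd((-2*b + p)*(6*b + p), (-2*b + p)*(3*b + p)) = -2*b + p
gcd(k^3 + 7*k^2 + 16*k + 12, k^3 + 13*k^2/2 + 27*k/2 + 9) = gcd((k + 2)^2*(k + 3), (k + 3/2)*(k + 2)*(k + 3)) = k^2 + 5*k + 6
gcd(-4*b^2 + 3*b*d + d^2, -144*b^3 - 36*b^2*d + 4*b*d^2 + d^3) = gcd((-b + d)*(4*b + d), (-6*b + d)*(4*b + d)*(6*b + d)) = 4*b + d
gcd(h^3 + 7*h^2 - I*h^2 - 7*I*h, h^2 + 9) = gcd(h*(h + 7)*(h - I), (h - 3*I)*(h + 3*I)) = 1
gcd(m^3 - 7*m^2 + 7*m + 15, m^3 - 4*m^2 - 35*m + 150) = m - 5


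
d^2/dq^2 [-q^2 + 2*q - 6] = -2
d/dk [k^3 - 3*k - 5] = 3*k^2 - 3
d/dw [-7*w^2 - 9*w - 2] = -14*w - 9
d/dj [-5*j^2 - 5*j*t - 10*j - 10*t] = -10*j - 5*t - 10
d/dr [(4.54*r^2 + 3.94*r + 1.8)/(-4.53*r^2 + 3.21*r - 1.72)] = (32.4216*r^2 + 0.6904*r - 12.5548)/(20.5209*r^4 - 29.0826*r^3 + 25.8873*r^2 - 11.0424*r + 2.9584)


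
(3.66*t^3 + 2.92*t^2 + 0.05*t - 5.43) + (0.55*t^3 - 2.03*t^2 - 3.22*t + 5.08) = 4.21*t^3 + 0.89*t^2 - 3.17*t - 0.35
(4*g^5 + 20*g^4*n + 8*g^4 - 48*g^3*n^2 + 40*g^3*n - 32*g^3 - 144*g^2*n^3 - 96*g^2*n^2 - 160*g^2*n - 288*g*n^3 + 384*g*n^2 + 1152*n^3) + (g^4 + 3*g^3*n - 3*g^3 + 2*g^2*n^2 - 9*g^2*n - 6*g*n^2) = 4*g^5 + 20*g^4*n + 9*g^4 - 48*g^3*n^2 + 43*g^3*n - 35*g^3 - 144*g^2*n^3 - 94*g^2*n^2 - 169*g^2*n - 288*g*n^3 + 378*g*n^2 + 1152*n^3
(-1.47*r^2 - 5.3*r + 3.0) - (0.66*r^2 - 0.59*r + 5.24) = -2.13*r^2 - 4.71*r - 2.24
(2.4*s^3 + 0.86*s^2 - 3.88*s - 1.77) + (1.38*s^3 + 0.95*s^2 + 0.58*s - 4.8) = 3.78*s^3 + 1.81*s^2 - 3.3*s - 6.57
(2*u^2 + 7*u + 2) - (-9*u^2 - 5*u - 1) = 11*u^2 + 12*u + 3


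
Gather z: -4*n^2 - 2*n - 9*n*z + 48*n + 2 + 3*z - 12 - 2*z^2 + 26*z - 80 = -4*n^2 + 46*n - 2*z^2 + z*(29 - 9*n) - 90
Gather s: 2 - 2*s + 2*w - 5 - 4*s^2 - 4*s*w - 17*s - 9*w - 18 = -4*s^2 + s*(-4*w - 19) - 7*w - 21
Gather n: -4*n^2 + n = -4*n^2 + n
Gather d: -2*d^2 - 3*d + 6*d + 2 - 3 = -2*d^2 + 3*d - 1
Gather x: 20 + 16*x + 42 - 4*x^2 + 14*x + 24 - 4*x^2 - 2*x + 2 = -8*x^2 + 28*x + 88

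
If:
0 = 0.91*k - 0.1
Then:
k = 0.11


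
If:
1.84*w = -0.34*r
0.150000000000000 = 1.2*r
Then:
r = 0.12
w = -0.02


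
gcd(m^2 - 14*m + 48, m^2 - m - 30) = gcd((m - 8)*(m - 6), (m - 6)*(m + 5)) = m - 6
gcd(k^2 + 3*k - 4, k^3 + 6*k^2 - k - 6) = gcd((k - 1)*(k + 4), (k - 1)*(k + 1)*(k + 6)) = k - 1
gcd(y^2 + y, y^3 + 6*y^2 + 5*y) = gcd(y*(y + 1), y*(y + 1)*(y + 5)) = y^2 + y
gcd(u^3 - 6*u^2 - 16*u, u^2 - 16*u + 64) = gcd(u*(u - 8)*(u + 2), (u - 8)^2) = u - 8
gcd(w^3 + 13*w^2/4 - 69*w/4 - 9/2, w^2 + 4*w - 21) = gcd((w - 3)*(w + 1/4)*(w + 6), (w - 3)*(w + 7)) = w - 3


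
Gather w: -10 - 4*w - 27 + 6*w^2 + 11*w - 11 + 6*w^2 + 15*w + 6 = 12*w^2 + 22*w - 42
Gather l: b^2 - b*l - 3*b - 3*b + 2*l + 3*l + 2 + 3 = b^2 - 6*b + l*(5 - b) + 5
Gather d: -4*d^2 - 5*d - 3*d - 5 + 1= -4*d^2 - 8*d - 4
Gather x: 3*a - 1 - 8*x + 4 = 3*a - 8*x + 3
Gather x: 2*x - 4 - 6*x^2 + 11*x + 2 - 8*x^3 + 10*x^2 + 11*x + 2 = -8*x^3 + 4*x^2 + 24*x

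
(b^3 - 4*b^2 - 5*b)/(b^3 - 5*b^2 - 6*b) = (b - 5)/(b - 6)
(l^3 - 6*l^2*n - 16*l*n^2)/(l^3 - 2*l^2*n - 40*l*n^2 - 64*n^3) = l/(l + 4*n)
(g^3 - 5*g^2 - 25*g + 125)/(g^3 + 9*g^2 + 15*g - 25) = (g^2 - 10*g + 25)/(g^2 + 4*g - 5)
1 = 1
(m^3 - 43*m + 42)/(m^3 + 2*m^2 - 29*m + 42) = (m^2 - 7*m + 6)/(m^2 - 5*m + 6)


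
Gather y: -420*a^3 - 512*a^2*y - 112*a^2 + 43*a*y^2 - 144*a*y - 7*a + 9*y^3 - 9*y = -420*a^3 - 112*a^2 + 43*a*y^2 - 7*a + 9*y^3 + y*(-512*a^2 - 144*a - 9)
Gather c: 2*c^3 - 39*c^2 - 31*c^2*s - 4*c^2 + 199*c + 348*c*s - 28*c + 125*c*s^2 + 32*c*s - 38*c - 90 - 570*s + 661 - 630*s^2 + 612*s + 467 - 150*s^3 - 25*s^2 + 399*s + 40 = 2*c^3 + c^2*(-31*s - 43) + c*(125*s^2 + 380*s + 133) - 150*s^3 - 655*s^2 + 441*s + 1078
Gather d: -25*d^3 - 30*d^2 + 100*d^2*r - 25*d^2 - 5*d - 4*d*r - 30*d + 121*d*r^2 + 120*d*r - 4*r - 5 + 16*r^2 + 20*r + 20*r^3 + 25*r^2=-25*d^3 + d^2*(100*r - 55) + d*(121*r^2 + 116*r - 35) + 20*r^3 + 41*r^2 + 16*r - 5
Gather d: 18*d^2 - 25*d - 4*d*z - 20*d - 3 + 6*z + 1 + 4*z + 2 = 18*d^2 + d*(-4*z - 45) + 10*z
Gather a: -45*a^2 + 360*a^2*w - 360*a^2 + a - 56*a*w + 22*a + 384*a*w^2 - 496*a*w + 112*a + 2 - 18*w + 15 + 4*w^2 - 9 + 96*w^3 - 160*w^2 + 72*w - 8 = a^2*(360*w - 405) + a*(384*w^2 - 552*w + 135) + 96*w^3 - 156*w^2 + 54*w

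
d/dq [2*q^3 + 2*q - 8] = 6*q^2 + 2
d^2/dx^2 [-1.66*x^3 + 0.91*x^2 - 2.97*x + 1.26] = 1.82 - 9.96*x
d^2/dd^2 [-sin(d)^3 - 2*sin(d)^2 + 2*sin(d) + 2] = 9*sin(d)^3 + 8*sin(d)^2 - 8*sin(d) - 4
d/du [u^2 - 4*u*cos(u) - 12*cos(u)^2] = 4*u*sin(u) + 2*u + 12*sin(2*u) - 4*cos(u)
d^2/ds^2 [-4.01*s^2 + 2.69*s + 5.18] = -8.02000000000000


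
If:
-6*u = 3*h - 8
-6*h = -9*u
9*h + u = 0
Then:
No Solution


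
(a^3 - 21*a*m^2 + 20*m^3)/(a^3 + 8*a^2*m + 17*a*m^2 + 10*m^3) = (a^2 - 5*a*m + 4*m^2)/(a^2 + 3*a*m + 2*m^2)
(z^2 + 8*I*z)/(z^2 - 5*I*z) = (z + 8*I)/(z - 5*I)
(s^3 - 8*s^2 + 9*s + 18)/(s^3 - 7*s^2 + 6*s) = (s^2 - 2*s - 3)/(s*(s - 1))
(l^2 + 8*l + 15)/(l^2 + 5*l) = (l + 3)/l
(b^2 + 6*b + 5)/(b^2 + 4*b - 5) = (b + 1)/(b - 1)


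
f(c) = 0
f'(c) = 0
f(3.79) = 0.00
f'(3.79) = 0.00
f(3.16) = 0.00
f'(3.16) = 0.00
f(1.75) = 0.00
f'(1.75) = 0.00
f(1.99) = 0.00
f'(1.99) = 0.00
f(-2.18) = 0.00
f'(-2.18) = 0.00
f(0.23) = 0.00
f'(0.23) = 0.00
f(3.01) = 0.00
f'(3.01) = 0.00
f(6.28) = 0.00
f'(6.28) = 0.00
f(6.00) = 0.00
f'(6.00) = 0.00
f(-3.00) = 0.00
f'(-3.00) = 0.00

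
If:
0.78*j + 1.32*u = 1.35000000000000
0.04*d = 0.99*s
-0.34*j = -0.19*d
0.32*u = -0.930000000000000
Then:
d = 11.90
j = 6.65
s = 0.48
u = -2.91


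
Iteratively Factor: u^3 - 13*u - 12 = (u + 1)*(u^2 - u - 12) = (u - 4)*(u + 1)*(u + 3)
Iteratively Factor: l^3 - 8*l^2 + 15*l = (l - 3)*(l^2 - 5*l) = l*(l - 3)*(l - 5)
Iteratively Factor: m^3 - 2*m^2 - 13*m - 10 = (m + 2)*(m^2 - 4*m - 5) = (m + 1)*(m + 2)*(m - 5)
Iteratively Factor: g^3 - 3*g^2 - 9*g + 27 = (g - 3)*(g^2 - 9) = (g - 3)^2*(g + 3)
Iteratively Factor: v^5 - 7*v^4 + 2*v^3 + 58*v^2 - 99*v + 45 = (v - 1)*(v^4 - 6*v^3 - 4*v^2 + 54*v - 45) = (v - 5)*(v - 1)*(v^3 - v^2 - 9*v + 9) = (v - 5)*(v - 1)*(v + 3)*(v^2 - 4*v + 3) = (v - 5)*(v - 1)^2*(v + 3)*(v - 3)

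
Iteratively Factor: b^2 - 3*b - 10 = (b + 2)*(b - 5)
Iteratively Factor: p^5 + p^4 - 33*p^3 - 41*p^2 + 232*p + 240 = (p + 4)*(p^4 - 3*p^3 - 21*p^2 + 43*p + 60) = (p + 1)*(p + 4)*(p^3 - 4*p^2 - 17*p + 60) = (p + 1)*(p + 4)^2*(p^2 - 8*p + 15) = (p - 5)*(p + 1)*(p + 4)^2*(p - 3)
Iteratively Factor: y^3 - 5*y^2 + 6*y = (y)*(y^2 - 5*y + 6) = y*(y - 3)*(y - 2)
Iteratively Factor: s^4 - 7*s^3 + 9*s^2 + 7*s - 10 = (s + 1)*(s^3 - 8*s^2 + 17*s - 10) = (s - 2)*(s + 1)*(s^2 - 6*s + 5) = (s - 2)*(s - 1)*(s + 1)*(s - 5)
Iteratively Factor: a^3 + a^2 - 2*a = (a - 1)*(a^2 + 2*a) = (a - 1)*(a + 2)*(a)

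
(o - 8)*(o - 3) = o^2 - 11*o + 24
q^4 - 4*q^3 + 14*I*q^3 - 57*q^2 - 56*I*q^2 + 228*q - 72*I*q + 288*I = (q - 4)*(q + 3*I)^2*(q + 8*I)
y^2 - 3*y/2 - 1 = (y - 2)*(y + 1/2)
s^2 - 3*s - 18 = (s - 6)*(s + 3)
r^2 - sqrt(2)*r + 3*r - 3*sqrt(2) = (r + 3)*(r - sqrt(2))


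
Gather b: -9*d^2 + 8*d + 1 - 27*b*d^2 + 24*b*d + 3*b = b*(-27*d^2 + 24*d + 3) - 9*d^2 + 8*d + 1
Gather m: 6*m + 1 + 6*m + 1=12*m + 2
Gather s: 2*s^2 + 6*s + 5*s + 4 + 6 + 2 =2*s^2 + 11*s + 12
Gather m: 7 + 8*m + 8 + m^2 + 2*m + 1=m^2 + 10*m + 16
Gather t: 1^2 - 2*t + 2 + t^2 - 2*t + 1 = t^2 - 4*t + 4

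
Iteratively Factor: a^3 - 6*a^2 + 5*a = (a)*(a^2 - 6*a + 5) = a*(a - 1)*(a - 5)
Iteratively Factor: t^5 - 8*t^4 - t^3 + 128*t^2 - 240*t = (t - 3)*(t^4 - 5*t^3 - 16*t^2 + 80*t) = (t - 4)*(t - 3)*(t^3 - t^2 - 20*t) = t*(t - 4)*(t - 3)*(t^2 - t - 20) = t*(t - 4)*(t - 3)*(t + 4)*(t - 5)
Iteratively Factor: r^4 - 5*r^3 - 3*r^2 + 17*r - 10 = (r - 5)*(r^3 - 3*r + 2) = (r - 5)*(r + 2)*(r^2 - 2*r + 1) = (r - 5)*(r - 1)*(r + 2)*(r - 1)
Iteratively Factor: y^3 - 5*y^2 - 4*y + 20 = (y + 2)*(y^2 - 7*y + 10) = (y - 2)*(y + 2)*(y - 5)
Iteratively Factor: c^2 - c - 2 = (c - 2)*(c + 1)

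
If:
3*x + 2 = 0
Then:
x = -2/3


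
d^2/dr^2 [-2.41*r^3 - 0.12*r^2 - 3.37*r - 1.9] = -14.46*r - 0.24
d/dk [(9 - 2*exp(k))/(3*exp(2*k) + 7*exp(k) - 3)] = ((2*exp(k) - 9)*(6*exp(k) + 7) - 6*exp(2*k) - 14*exp(k) + 6)*exp(k)/(3*exp(2*k) + 7*exp(k) - 3)^2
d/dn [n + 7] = 1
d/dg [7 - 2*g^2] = -4*g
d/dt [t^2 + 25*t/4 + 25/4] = 2*t + 25/4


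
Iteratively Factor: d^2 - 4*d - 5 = (d + 1)*(d - 5)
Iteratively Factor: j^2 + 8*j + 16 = (j + 4)*(j + 4)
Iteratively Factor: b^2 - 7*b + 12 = (b - 3)*(b - 4)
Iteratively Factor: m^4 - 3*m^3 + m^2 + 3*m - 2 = (m - 1)*(m^3 - 2*m^2 - m + 2) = (m - 1)^2*(m^2 - m - 2) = (m - 2)*(m - 1)^2*(m + 1)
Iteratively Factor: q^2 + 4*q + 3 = (q + 3)*(q + 1)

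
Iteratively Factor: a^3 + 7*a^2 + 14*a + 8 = (a + 2)*(a^2 + 5*a + 4) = (a + 1)*(a + 2)*(a + 4)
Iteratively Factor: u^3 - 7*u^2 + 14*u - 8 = (u - 2)*(u^2 - 5*u + 4) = (u - 4)*(u - 2)*(u - 1)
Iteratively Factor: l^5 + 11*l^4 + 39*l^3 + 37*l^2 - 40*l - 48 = (l + 3)*(l^4 + 8*l^3 + 15*l^2 - 8*l - 16) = (l + 3)*(l + 4)*(l^3 + 4*l^2 - l - 4) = (l - 1)*(l + 3)*(l + 4)*(l^2 + 5*l + 4) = (l - 1)*(l + 1)*(l + 3)*(l + 4)*(l + 4)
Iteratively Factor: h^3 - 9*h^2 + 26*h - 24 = (h - 4)*(h^2 - 5*h + 6) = (h - 4)*(h - 2)*(h - 3)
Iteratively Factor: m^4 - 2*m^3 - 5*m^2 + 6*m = (m - 3)*(m^3 + m^2 - 2*m) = (m - 3)*(m + 2)*(m^2 - m) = (m - 3)*(m - 1)*(m + 2)*(m)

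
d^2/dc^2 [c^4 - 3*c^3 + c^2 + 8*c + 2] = 12*c^2 - 18*c + 2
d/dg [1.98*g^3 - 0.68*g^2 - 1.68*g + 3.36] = 5.94*g^2 - 1.36*g - 1.68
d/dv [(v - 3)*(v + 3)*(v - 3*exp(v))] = -3*v^2*exp(v) + 3*v^2 - 6*v*exp(v) + 27*exp(v) - 9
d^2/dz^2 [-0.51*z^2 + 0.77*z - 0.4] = -1.02000000000000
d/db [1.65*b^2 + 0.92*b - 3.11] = 3.3*b + 0.92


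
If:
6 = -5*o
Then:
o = -6/5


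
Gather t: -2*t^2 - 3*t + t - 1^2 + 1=-2*t^2 - 2*t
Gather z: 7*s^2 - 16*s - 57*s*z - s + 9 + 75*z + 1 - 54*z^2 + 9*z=7*s^2 - 17*s - 54*z^2 + z*(84 - 57*s) + 10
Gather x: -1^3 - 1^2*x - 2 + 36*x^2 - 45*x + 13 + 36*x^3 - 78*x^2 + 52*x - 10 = 36*x^3 - 42*x^2 + 6*x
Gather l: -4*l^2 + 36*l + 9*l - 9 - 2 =-4*l^2 + 45*l - 11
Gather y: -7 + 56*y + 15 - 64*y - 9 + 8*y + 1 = 0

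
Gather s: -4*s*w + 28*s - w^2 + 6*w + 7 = s*(28 - 4*w) - w^2 + 6*w + 7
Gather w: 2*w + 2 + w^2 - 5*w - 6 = w^2 - 3*w - 4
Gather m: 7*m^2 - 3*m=7*m^2 - 3*m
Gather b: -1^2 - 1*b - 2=-b - 3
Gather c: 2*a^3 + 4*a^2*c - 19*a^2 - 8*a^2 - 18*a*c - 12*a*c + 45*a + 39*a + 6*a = 2*a^3 - 27*a^2 + 90*a + c*(4*a^2 - 30*a)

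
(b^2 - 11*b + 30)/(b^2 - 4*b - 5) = (b - 6)/(b + 1)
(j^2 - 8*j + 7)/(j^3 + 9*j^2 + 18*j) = (j^2 - 8*j + 7)/(j*(j^2 + 9*j + 18))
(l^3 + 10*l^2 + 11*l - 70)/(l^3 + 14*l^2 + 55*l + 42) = (l^2 + 3*l - 10)/(l^2 + 7*l + 6)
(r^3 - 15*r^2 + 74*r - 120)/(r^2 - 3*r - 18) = (r^2 - 9*r + 20)/(r + 3)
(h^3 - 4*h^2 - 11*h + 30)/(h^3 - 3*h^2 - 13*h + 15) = (h - 2)/(h - 1)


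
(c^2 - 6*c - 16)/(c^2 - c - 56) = (c + 2)/(c + 7)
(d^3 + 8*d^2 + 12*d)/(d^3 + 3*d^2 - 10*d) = (d^2 + 8*d + 12)/(d^2 + 3*d - 10)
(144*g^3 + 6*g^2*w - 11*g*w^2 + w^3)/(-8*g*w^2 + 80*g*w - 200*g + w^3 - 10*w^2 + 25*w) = (-18*g^2 - 3*g*w + w^2)/(w^2 - 10*w + 25)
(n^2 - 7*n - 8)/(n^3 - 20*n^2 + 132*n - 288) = (n + 1)/(n^2 - 12*n + 36)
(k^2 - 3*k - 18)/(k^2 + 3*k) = (k - 6)/k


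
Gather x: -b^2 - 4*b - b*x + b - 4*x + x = -b^2 - 3*b + x*(-b - 3)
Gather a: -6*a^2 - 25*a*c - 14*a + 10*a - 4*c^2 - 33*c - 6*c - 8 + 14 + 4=-6*a^2 + a*(-25*c - 4) - 4*c^2 - 39*c + 10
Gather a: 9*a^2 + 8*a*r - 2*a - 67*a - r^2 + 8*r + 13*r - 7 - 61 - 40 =9*a^2 + a*(8*r - 69) - r^2 + 21*r - 108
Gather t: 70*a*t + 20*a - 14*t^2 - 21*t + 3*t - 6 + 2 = 20*a - 14*t^2 + t*(70*a - 18) - 4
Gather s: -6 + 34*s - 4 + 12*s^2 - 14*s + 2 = 12*s^2 + 20*s - 8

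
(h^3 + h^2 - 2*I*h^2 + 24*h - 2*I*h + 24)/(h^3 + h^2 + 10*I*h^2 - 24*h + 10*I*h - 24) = (h - 6*I)/(h + 6*I)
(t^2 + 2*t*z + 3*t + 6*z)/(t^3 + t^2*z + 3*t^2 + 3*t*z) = (t + 2*z)/(t*(t + z))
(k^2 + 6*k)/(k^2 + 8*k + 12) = k/(k + 2)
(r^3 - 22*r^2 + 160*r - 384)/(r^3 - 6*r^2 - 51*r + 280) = (r^2 - 14*r + 48)/(r^2 + 2*r - 35)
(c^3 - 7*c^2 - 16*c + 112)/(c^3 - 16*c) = (c - 7)/c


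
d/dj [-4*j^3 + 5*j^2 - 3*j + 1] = -12*j^2 + 10*j - 3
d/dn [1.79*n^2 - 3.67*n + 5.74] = 3.58*n - 3.67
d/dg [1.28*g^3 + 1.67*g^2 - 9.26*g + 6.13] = 3.84*g^2 + 3.34*g - 9.26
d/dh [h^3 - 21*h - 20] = 3*h^2 - 21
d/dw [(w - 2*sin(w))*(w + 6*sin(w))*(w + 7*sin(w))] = 11*w^2*cos(w) + 3*w^2 + 22*w*sin(w) + 16*w*sin(2*w) - 252*sin(w)^2*cos(w) + 16*sin(w)^2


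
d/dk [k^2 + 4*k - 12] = 2*k + 4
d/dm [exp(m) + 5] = exp(m)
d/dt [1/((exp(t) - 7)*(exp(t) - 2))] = (9 - 2*exp(t))*exp(t)/(exp(4*t) - 18*exp(3*t) + 109*exp(2*t) - 252*exp(t) + 196)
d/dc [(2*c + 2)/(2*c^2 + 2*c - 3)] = 2*(2*c^2 + 2*c - 2*(c + 1)*(2*c + 1) - 3)/(2*c^2 + 2*c - 3)^2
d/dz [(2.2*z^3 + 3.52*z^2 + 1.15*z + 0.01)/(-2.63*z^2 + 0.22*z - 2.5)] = (-5.786*z^4 + 0.968*z^3 - 12.7011*z^2 - 17.5474*z - 2.8772)/(6.9169*z^4 - 1.1572*z^3 + 13.1984*z^2 - 1.1*z + 6.25)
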